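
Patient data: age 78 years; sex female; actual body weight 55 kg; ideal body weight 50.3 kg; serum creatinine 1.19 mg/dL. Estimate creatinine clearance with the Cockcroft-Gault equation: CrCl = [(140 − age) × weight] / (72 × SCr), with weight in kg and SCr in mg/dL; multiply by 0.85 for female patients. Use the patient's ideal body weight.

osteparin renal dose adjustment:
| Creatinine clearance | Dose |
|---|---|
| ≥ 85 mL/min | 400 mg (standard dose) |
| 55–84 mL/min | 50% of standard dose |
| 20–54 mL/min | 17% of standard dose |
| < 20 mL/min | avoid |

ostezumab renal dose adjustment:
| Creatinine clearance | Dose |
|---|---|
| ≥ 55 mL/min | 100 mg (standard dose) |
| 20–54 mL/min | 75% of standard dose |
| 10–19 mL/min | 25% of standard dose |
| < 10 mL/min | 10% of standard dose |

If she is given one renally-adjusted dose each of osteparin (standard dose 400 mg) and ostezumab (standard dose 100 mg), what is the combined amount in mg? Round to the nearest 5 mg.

145 mg

CrCl = (140 − 78) × 50.3 / (72 × 1.19) × 0.85 = 3118.6 / 85.68 × 0.85 ≈ 30.9 mL/min
CrCl ≈ 31 mL/min.
osteparin: 20–54 mL/min → 17% of 400 mg = 68 mg.
ostezumab: 20–54 mL/min → 75% of 100 mg = 75 mg.
Total = 68 + 75 = 143 mg.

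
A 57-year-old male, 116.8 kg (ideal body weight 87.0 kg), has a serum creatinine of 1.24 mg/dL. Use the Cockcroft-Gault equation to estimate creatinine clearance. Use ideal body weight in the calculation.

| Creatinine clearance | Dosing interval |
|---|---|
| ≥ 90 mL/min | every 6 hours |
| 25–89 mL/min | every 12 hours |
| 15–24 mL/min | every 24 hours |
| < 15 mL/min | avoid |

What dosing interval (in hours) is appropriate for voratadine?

every 12 hours

CrCl = (140 − 57) × 87 / (72 × 1.24) = 7221.0 / 89.28 ≈ 80.9 mL/min
CrCl ≈ 81 mL/min → bracket 25–89 mL/min → every 12 hours.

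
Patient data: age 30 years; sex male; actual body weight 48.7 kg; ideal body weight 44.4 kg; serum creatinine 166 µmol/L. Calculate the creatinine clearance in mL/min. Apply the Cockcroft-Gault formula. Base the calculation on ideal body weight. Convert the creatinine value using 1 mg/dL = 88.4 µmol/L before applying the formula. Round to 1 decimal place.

SCr = 166 / 88.4 = 1.878 mg/dL
CrCl = (140 − 30) × 44.4 / (72 × 1.878) = 4884.0 / 135.22 ≈ 36.1 mL/min

36.1 mL/min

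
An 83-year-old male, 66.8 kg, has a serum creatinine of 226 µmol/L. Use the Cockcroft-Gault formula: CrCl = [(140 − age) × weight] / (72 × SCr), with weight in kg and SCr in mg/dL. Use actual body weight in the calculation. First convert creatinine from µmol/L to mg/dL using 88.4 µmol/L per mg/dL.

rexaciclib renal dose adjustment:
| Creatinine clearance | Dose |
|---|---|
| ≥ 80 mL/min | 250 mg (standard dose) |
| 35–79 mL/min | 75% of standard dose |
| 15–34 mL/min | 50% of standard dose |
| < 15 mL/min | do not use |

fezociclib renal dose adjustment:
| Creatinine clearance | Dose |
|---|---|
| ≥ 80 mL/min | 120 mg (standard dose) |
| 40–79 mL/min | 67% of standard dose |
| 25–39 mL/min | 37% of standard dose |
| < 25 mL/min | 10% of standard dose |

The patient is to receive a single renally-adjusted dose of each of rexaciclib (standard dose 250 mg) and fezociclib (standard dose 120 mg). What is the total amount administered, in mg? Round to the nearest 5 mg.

135 mg

SCr = 226 / 88.4 = 2.557 mg/dL
CrCl = (140 − 83) × 66.8 / (72 × 2.557) = 3807.6 / 184.10 ≈ 20.7 mL/min
CrCl ≈ 21 mL/min.
rexaciclib: 15–34 mL/min → 50% of 250 mg = 125 mg.
fezociclib: < 25 mL/min → 10% of 120 mg = 12 mg.
Total = 125 + 12 = 137 mg.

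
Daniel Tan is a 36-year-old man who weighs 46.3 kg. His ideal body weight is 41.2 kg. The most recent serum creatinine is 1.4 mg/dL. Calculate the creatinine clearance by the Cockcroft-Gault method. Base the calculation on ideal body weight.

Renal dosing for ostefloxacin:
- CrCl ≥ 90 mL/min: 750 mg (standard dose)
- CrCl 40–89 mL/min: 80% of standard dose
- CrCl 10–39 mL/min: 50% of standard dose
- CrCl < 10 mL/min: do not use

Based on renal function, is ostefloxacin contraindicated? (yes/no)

no

CrCl = (140 − 36) × 41.2 / (72 × 1.4) = 4284.8 / 100.80 ≈ 42.5 mL/min
CrCl ≈ 43 mL/min, which is ≥ 10 mL/min.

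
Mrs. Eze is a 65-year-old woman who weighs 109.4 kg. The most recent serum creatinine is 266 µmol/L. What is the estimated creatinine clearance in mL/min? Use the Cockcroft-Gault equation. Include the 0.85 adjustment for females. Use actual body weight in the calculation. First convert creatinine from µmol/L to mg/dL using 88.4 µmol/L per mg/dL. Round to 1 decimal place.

32.2 mL/min

SCr = 266 / 88.4 = 3.009 mg/dL
CrCl = (140 − 65) × 109.4 / (72 × 3.009) × 0.85 = 8205.0 / 216.65 × 0.85 ≈ 32.2 mL/min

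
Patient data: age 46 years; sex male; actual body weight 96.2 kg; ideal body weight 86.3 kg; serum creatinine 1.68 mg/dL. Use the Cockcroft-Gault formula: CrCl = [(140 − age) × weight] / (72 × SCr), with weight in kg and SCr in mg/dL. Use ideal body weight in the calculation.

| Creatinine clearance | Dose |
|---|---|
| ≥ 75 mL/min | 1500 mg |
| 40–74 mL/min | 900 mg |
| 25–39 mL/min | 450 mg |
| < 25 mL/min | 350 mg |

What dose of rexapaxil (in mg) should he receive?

900 mg

CrCl = (140 − 46) × 86.3 / (72 × 1.68) = 8112.2 / 120.96 ≈ 67.1 mL/min
CrCl ≈ 67 mL/min → bracket 40–74 mL/min.
Dose for this bracket: 900 mg.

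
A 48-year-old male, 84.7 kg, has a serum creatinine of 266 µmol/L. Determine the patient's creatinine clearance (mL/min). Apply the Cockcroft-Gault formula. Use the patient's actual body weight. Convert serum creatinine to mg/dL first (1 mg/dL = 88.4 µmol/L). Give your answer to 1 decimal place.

SCr = 266 / 88.4 = 3.009 mg/dL
CrCl = (140 − 48) × 84.7 / (72 × 3.009) = 7792.4 / 216.65 ≈ 36.0 mL/min

36.0 mL/min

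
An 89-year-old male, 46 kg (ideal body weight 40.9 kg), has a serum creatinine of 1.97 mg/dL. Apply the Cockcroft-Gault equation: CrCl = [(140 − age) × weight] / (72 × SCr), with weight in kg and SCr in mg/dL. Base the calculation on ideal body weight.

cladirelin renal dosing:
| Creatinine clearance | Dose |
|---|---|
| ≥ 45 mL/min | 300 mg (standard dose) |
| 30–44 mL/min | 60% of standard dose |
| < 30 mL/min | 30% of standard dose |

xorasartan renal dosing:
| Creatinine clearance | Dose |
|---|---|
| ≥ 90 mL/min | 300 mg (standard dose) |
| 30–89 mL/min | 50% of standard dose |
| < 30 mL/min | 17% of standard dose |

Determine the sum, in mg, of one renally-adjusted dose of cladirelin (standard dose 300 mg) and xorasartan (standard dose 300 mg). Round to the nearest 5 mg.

140 mg

CrCl = (140 − 89) × 40.9 / (72 × 1.97) = 2085.9 / 141.84 ≈ 14.7 mL/min
CrCl ≈ 15 mL/min.
cladirelin: < 30 mL/min → 30% of 300 mg = 90 mg.
xorasartan: < 30 mL/min → 17% of 300 mg = 51 mg.
Total = 90 + 51 = 141 mg.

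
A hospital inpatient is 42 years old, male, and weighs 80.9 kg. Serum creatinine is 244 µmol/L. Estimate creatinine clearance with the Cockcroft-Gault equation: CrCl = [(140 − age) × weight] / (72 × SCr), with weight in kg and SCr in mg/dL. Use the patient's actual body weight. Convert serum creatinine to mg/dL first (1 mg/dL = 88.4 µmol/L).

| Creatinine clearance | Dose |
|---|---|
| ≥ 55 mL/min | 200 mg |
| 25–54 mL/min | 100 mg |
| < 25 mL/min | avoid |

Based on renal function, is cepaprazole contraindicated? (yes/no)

SCr = 244 / 88.4 = 2.76 mg/dL
CrCl = (140 − 42) × 80.9 / (72 × 2.76) = 7928.2 / 198.72 ≈ 39.9 mL/min
CrCl ≈ 40 mL/min, which is ≥ 25 mL/min.

no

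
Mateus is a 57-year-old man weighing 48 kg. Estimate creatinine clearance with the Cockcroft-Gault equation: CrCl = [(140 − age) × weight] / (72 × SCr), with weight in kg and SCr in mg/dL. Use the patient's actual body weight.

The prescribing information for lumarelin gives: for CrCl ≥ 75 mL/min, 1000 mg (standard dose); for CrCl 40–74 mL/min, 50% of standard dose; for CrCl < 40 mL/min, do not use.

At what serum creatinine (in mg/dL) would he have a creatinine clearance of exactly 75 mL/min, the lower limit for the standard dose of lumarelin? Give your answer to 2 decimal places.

0.74 mg/dL

Standard dose requires CrCl ≥ 75 mL/min.
Set (140 − 57) × 48 / (72 × SCr) = 75
SCr = (140 − 57) × 48 / (72 × 75) = 0.738 mg/dL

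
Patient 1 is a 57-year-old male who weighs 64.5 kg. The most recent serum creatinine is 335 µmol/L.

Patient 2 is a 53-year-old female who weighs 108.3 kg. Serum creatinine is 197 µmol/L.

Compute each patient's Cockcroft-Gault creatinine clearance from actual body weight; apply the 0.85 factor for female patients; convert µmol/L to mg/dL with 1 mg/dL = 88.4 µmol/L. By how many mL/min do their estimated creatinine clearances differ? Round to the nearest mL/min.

Patient 1: SCr = 335 / 88.4 = 3.79 mg/dL
Patient 1: CrCl = (140 − 57) × 64.5 / (72 × 3.79) = 5353.5 / 272.88 ≈ 19.6 mL/min
Patient 2: SCr = 197 / 88.4 = 2.229 mg/dL
Patient 2: CrCl = (140 − 53) × 108.3 / (72 × 2.229) × 0.85 = 9422.1 / 160.49 × 0.85 ≈ 49.9 mL/min
|19.6 − 49.9| = 30.3 mL/min

30 mL/min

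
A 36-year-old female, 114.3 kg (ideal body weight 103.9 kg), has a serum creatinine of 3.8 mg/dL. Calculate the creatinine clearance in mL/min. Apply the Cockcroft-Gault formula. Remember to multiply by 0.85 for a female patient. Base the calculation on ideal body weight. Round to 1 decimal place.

CrCl = (140 − 36) × 103.9 / (72 × 3.8) × 0.85 = 10805.6 / 273.60 × 0.85 ≈ 33.6 mL/min

33.6 mL/min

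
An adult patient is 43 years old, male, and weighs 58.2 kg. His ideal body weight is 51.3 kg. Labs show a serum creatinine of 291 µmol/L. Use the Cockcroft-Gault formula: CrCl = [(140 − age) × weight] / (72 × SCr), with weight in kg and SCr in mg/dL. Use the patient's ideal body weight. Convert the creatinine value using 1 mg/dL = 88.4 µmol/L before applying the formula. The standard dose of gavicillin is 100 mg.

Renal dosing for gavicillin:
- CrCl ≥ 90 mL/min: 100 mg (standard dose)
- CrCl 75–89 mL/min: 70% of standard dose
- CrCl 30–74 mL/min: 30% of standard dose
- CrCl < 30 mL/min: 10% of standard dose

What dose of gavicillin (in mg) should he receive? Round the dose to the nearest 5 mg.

SCr = 291 / 88.4 = 3.292 mg/dL
CrCl = (140 − 43) × 51.3 / (72 × 3.292) = 4976.1 / 237.02 ≈ 21.0 mL/min
CrCl ≈ 21 mL/min → bracket < 30 mL/min.
10% of 100 mg = 10 mg

10 mg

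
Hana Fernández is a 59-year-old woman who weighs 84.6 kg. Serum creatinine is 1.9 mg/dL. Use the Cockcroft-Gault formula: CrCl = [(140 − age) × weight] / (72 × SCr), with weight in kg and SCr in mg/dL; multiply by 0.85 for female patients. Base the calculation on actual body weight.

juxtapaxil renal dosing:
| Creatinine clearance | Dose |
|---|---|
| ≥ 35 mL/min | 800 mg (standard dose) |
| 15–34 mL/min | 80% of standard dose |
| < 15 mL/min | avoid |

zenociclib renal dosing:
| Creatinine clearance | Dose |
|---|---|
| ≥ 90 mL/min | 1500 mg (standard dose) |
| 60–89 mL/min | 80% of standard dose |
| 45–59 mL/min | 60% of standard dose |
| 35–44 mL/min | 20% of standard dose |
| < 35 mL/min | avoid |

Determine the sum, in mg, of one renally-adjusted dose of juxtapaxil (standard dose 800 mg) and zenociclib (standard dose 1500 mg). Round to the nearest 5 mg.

1100 mg

CrCl = (140 − 59) × 84.6 / (72 × 1.9) × 0.85 = 6852.6 / 136.80 × 0.85 ≈ 42.6 mL/min
CrCl ≈ 43 mL/min.
juxtapaxil: ≥ 35 mL/min → 100% of 800 mg = 800 mg.
zenociclib: 35–44 mL/min → 20% of 1500 mg = 300 mg.
Total = 800 + 300 = 1100 mg.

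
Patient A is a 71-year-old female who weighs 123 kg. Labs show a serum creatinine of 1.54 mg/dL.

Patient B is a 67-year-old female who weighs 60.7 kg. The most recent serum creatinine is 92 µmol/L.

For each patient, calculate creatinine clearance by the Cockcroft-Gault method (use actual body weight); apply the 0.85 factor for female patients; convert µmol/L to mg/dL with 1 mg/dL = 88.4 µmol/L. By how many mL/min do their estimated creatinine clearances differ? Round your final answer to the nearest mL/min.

15 mL/min

Patient A: CrCl = (140 − 71) × 123 / (72 × 1.54) × 0.85 = 8487.0 / 110.88 × 0.85 ≈ 65.1 mL/min
Patient B: SCr = 92 / 88.4 = 1.041 mg/dL
Patient B: CrCl = (140 − 67) × 60.7 / (72 × 1.041) × 0.85 = 4431.1 / 74.95 × 0.85 ≈ 50.3 mL/min
|65.1 − 50.3| = 14.8 mL/min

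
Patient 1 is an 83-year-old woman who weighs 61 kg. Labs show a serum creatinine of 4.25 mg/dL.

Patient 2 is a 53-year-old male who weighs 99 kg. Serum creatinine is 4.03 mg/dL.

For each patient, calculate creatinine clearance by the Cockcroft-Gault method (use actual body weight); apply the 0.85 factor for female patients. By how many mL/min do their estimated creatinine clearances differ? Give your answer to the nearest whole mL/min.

Patient 1: CrCl = (140 − 83) × 61 / (72 × 4.25) × 0.85 = 3477.0 / 306.00 × 0.85 ≈ 9.7 mL/min
Patient 2: CrCl = (140 − 53) × 99 / (72 × 4.03) = 8613.0 / 290.16 ≈ 29.7 mL/min
|9.7 − 29.7| = 20.0 mL/min

20 mL/min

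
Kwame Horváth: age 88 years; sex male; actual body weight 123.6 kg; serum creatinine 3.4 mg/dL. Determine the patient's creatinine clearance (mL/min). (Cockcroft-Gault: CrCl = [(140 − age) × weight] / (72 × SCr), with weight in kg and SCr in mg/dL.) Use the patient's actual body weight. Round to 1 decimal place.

26.3 mL/min

CrCl = (140 − 88) × 123.6 / (72 × 3.4) = 6427.2 / 244.80 ≈ 26.3 mL/min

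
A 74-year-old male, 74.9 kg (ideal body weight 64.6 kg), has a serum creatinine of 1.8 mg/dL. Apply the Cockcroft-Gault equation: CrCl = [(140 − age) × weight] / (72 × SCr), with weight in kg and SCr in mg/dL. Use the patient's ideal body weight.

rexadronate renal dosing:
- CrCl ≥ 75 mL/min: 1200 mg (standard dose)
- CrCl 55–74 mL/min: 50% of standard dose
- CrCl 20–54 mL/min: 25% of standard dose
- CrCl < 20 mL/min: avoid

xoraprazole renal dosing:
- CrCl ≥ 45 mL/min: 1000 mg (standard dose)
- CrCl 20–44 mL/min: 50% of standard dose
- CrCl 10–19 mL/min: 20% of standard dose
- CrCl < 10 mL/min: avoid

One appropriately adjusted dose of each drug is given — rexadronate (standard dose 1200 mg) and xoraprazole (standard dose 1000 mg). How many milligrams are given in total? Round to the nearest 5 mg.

CrCl = (140 − 74) × 64.6 / (72 × 1.8) = 4263.6 / 129.60 ≈ 32.9 mL/min
CrCl ≈ 33 mL/min.
rexadronate: 20–54 mL/min → 25% of 1200 mg = 300 mg.
xoraprazole: 20–44 mL/min → 50% of 1000 mg = 500 mg.
Total = 300 + 500 = 800 mg.

800 mg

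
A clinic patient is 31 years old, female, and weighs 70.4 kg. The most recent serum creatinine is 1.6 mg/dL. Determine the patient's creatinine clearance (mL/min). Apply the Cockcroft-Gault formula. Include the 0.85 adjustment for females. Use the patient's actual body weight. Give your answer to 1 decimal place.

CrCl = (140 − 31) × 70.4 / (72 × 1.6) × 0.85 = 7673.6 / 115.20 × 0.85 ≈ 56.6 mL/min

56.6 mL/min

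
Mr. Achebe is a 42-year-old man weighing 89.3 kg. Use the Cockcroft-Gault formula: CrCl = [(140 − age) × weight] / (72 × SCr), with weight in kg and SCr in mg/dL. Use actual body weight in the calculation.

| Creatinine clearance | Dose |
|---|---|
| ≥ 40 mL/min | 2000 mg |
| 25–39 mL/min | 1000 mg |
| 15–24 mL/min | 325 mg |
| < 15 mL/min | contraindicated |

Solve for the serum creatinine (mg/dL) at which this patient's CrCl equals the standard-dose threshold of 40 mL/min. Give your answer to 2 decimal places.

3.04 mg/dL

Standard dose requires CrCl ≥ 40 mL/min.
Set (140 − 42) × 89.3 / (72 × SCr) = 40
SCr = (140 − 42) × 89.3 / (72 × 40) = 3.039 mg/dL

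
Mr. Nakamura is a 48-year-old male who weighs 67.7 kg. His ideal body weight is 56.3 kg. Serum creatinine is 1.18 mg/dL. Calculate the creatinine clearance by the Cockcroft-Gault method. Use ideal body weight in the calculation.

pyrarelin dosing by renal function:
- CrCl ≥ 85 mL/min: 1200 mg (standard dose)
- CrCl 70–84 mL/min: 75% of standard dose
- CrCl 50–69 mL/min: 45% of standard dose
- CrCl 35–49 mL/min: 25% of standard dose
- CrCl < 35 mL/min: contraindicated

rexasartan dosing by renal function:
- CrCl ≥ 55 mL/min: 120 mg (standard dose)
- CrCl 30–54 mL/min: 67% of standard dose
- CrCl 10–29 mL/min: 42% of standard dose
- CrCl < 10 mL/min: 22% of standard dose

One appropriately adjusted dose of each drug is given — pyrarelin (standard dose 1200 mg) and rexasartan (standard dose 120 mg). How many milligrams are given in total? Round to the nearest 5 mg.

CrCl = (140 − 48) × 56.3 / (72 × 1.18) = 5179.6 / 84.96 ≈ 61.0 mL/min
CrCl ≈ 61 mL/min.
pyrarelin: 50–69 mL/min → 45% of 1200 mg = 540 mg.
rexasartan: ≥ 55 mL/min → 100% of 120 mg = 120 mg.
Total = 540 + 120 = 660 mg.

660 mg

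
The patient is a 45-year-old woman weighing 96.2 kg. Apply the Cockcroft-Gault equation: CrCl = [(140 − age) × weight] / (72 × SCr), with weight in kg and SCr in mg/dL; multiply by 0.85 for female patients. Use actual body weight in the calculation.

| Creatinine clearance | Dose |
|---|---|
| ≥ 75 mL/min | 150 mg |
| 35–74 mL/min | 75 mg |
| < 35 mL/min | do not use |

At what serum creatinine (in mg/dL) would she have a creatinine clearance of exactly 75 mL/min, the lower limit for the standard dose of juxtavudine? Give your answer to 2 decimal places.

Standard dose requires CrCl ≥ 75 mL/min.
Set (140 − 45) × 96.2 × 0.85 / (72 × SCr) = 75
SCr = (140 − 45) × 96.2 × 0.85 / (72 × 75) = 1.439 mg/dL

1.44 mg/dL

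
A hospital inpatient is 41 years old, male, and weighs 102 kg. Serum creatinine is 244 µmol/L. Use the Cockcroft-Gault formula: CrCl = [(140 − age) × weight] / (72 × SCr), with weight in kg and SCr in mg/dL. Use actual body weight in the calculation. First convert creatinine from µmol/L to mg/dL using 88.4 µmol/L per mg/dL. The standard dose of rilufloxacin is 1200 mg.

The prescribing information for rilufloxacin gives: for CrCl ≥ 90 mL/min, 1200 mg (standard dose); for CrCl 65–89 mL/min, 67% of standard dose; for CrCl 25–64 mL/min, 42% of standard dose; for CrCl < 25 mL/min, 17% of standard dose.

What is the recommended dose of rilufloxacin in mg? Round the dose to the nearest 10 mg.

SCr = 244 / 88.4 = 2.76 mg/dL
CrCl = (140 − 41) × 102 / (72 × 2.76) = 10098.0 / 198.72 ≈ 50.8 mL/min
CrCl ≈ 51 mL/min → bracket 25–64 mL/min.
42% of 1200 mg = 504 mg → 500 mg

500 mg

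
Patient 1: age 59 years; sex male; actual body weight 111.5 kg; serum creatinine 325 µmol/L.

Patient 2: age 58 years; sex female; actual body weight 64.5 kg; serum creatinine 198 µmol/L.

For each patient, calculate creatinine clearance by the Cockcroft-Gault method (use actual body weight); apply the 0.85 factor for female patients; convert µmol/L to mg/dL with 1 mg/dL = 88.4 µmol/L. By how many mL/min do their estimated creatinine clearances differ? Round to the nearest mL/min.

6 mL/min

Patient 1: SCr = 325 / 88.4 = 3.676 mg/dL
Patient 1: CrCl = (140 − 59) × 111.5 / (72 × 3.676) = 9031.5 / 264.67 ≈ 34.1 mL/min
Patient 2: SCr = 198 / 88.4 = 2.24 mg/dL
Patient 2: CrCl = (140 − 58) × 64.5 / (72 × 2.24) × 0.85 = 5289.0 / 161.28 × 0.85 ≈ 27.9 mL/min
|34.1 − 27.9| = 6.2 mL/min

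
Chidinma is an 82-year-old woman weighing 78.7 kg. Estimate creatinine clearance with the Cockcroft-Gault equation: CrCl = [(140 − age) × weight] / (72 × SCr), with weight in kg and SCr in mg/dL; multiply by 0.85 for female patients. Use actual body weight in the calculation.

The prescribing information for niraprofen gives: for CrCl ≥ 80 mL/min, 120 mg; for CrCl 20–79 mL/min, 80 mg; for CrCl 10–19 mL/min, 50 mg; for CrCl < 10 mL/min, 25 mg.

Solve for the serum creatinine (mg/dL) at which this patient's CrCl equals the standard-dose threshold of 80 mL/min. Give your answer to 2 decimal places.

Standard dose requires CrCl ≥ 80 mL/min.
Set (140 − 82) × 78.7 × 0.85 / (72 × SCr) = 80
SCr = (140 − 82) × 78.7 × 0.85 / (72 × 80) = 0.674 mg/dL

0.67 mg/dL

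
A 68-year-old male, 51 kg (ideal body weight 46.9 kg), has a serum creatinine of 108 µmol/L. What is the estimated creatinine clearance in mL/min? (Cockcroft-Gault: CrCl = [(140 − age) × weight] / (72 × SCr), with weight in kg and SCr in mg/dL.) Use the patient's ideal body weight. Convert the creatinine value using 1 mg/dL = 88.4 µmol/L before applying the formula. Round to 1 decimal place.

38.4 mL/min

SCr = 108 / 88.4 = 1.222 mg/dL
CrCl = (140 − 68) × 46.9 / (72 × 1.222) = 3376.8 / 87.98 ≈ 38.4 mL/min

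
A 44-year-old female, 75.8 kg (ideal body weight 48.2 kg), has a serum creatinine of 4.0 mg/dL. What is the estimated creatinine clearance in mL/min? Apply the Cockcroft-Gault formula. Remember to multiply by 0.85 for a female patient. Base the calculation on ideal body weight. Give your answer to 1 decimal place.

CrCl = (140 − 44) × 48.2 / (72 × 4) × 0.85 = 4627.2 / 288.00 × 0.85 ≈ 13.7 mL/min

13.7 mL/min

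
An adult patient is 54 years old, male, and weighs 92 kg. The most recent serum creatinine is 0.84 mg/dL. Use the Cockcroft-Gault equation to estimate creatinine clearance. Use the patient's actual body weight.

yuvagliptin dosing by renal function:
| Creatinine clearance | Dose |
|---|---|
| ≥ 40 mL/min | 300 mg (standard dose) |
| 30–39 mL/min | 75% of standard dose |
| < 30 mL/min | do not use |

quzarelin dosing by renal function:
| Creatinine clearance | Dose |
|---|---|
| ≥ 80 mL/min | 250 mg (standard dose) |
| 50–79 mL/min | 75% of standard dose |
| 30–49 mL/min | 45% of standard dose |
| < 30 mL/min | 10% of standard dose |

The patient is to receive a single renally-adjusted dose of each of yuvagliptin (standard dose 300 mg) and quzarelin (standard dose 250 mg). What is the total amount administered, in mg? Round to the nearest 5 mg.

550 mg

CrCl = (140 − 54) × 92 / (72 × 0.84) = 7912.0 / 60.48 ≈ 130.8 mL/min
CrCl ≈ 131 mL/min.
yuvagliptin: ≥ 40 mL/min → 100% of 300 mg = 300 mg.
quzarelin: ≥ 80 mL/min → 100% of 250 mg = 250 mg.
Total = 300 + 250 = 550 mg.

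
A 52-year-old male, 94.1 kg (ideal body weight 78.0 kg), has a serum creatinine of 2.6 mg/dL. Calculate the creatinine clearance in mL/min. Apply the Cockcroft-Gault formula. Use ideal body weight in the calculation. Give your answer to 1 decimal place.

CrCl = (140 − 52) × 78 / (72 × 2.6) = 6864.0 / 187.20 ≈ 36.7 mL/min

36.7 mL/min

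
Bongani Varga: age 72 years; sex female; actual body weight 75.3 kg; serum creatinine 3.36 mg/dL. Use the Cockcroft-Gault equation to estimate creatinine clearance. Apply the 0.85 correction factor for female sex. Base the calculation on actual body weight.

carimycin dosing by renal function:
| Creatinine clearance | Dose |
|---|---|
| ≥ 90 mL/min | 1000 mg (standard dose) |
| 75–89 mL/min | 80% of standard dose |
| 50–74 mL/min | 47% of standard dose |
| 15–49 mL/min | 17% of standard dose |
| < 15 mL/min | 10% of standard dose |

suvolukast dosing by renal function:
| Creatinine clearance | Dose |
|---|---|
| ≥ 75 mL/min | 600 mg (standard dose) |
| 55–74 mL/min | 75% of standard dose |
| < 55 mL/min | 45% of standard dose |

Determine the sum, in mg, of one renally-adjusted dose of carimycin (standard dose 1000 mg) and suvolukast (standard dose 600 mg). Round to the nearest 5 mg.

CrCl = (140 − 72) × 75.3 / (72 × 3.36) × 0.85 = 5120.4 / 241.92 × 0.85 ≈ 18.0 mL/min
CrCl ≈ 18 mL/min.
carimycin: 15–49 mL/min → 17% of 1000 mg = 170 mg.
suvolukast: < 55 mL/min → 45% of 600 mg = 270 mg.
Total = 170 + 270 = 440 mg.

440 mg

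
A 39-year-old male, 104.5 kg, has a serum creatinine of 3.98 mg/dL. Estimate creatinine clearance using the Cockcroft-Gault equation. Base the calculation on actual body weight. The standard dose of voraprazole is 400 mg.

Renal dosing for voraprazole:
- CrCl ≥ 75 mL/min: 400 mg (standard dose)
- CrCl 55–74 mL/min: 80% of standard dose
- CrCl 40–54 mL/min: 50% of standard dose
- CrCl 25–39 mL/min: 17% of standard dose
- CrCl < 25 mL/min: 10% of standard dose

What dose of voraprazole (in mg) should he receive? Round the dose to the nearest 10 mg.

CrCl = (140 − 39) × 104.5 / (72 × 3.98) = 10554.5 / 286.56 ≈ 36.8 mL/min
CrCl ≈ 37 mL/min → bracket 25–39 mL/min.
17% of 400 mg = 68 mg → 70 mg

70 mg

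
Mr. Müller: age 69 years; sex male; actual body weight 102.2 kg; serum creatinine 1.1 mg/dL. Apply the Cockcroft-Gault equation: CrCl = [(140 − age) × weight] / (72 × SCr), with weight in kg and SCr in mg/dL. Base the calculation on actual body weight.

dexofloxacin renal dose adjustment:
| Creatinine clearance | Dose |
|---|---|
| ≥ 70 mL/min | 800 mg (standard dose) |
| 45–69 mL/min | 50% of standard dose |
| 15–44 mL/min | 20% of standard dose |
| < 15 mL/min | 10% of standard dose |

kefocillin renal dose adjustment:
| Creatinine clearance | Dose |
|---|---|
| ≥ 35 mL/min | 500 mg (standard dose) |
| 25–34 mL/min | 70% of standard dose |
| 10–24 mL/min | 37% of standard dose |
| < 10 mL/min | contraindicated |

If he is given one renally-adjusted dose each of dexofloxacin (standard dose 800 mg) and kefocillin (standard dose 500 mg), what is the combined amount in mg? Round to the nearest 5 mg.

1300 mg

CrCl = (140 − 69) × 102.2 / (72 × 1.1) = 7256.2 / 79.20 ≈ 91.6 mL/min
CrCl ≈ 92 mL/min.
dexofloxacin: ≥ 70 mL/min → 100% of 800 mg = 800 mg.
kefocillin: ≥ 35 mL/min → 100% of 500 mg = 500 mg.
Total = 800 + 500 = 1300 mg.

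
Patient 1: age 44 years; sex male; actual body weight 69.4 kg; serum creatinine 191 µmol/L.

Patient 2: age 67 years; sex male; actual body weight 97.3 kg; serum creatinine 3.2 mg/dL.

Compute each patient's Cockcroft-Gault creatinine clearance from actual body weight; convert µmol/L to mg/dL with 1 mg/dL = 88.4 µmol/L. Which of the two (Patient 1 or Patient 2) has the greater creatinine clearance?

Patient 1

Patient 1: SCr = 191 / 88.4 = 2.161 mg/dL
Patient 1: CrCl = (140 − 44) × 69.4 / (72 × 2.161) = 6662.4 / 155.59 ≈ 42.8 mL/min
Patient 2: CrCl = (140 − 67) × 97.3 / (72 × 3.2) = 7102.9 / 230.40 ≈ 30.8 mL/min
42.8 vs 30.8 mL/min → Patient 1 is higher.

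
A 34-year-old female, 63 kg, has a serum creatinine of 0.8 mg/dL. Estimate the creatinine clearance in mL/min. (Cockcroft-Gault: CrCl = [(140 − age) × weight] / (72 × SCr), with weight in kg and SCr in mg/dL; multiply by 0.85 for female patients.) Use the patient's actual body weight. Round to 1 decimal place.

CrCl = (140 − 34) × 63 / (72 × 0.8) × 0.85 = 6678.0 / 57.60 × 0.85 ≈ 98.5 mL/min

98.5 mL/min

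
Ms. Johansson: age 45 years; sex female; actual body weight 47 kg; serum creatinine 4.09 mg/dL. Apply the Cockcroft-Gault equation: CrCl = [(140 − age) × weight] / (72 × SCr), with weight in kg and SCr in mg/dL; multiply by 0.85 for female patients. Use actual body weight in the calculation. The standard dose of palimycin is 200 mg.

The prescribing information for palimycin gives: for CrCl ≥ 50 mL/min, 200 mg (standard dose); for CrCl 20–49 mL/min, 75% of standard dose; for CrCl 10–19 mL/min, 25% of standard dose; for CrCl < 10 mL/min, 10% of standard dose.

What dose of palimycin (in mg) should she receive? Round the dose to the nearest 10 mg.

CrCl = (140 − 45) × 47 / (72 × 4.09) × 0.85 = 4465.0 / 294.48 × 0.85 ≈ 12.9 mL/min
CrCl ≈ 13 mL/min → bracket 10–19 mL/min.
25% of 200 mg = 50 mg

50 mg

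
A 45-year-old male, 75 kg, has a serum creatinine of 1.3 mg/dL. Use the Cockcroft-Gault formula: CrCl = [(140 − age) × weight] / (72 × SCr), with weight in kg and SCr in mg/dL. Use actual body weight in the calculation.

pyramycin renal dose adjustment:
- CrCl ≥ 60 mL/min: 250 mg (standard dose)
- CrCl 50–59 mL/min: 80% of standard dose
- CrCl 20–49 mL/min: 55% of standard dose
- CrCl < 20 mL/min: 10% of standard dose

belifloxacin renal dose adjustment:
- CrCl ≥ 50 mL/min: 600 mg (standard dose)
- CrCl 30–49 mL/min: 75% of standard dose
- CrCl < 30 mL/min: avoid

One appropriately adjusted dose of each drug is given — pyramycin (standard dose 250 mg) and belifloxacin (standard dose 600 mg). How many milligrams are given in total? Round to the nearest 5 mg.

850 mg

CrCl = (140 − 45) × 75 / (72 × 1.3) = 7125.0 / 93.60 ≈ 76.1 mL/min
CrCl ≈ 76 mL/min.
pyramycin: ≥ 60 mL/min → 100% of 250 mg = 250 mg.
belifloxacin: ≥ 50 mL/min → 100% of 600 mg = 600 mg.
Total = 250 + 600 = 850 mg.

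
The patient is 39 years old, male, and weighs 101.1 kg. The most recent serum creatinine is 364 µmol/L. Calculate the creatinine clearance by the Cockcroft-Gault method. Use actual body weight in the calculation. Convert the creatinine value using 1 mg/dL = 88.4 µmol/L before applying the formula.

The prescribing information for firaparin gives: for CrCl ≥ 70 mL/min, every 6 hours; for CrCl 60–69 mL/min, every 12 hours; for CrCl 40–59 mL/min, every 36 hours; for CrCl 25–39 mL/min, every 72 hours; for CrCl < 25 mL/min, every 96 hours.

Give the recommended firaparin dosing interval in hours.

every 72 hours

SCr = 364 / 88.4 = 4.118 mg/dL
CrCl = (140 − 39) × 101.1 / (72 × 4.118) = 10211.1 / 296.50 ≈ 34.4 mL/min
CrCl ≈ 34 mL/min → bracket 25–39 mL/min → every 72 hours.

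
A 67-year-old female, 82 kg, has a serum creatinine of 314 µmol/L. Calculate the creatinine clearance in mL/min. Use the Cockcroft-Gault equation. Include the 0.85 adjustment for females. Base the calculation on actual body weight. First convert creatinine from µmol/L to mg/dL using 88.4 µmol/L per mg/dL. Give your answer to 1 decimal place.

19.9 mL/min

SCr = 314 / 88.4 = 3.552 mg/dL
CrCl = (140 − 67) × 82 / (72 × 3.552) × 0.85 = 5986.0 / 255.74 × 0.85 ≈ 19.9 mL/min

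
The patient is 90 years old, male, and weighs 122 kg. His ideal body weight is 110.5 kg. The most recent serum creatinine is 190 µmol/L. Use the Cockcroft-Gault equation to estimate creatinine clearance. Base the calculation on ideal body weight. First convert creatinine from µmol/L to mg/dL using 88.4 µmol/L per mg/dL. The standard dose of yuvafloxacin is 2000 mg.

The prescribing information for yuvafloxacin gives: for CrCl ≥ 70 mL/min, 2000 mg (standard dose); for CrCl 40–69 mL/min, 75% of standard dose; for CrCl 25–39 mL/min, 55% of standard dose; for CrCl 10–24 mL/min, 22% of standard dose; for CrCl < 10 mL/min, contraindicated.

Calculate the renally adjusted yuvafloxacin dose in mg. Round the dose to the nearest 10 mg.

SCr = 190 / 88.4 = 2.149 mg/dL
CrCl = (140 − 90) × 110.5 / (72 × 2.149) = 5525.0 / 154.73 ≈ 35.7 mL/min
CrCl ≈ 36 mL/min → bracket 25–39 mL/min.
55% of 2000 mg = 1100 mg

1100 mg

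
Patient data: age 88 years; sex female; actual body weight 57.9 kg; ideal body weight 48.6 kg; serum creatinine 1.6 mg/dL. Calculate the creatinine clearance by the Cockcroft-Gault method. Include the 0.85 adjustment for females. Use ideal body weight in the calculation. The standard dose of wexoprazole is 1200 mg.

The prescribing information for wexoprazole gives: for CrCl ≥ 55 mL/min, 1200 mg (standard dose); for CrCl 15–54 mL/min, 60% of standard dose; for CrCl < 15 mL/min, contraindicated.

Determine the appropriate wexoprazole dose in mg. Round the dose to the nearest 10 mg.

CrCl = (140 − 88) × 48.6 / (72 × 1.6) × 0.85 = 2527.2 / 115.20 × 0.85 ≈ 18.6 mL/min
CrCl ≈ 19 mL/min → bracket 15–54 mL/min.
60% of 1200 mg = 720 mg

720 mg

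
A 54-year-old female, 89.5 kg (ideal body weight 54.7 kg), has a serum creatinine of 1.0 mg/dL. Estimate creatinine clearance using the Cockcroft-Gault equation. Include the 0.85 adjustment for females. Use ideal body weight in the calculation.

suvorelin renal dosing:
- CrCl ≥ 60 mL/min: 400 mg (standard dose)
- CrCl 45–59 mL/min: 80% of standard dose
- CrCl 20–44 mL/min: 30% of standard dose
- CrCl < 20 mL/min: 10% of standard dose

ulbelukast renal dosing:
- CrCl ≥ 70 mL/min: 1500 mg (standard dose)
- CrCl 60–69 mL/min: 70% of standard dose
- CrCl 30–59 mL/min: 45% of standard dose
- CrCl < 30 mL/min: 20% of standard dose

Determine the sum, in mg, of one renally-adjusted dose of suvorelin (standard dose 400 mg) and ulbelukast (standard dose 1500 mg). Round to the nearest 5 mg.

995 mg

CrCl = (140 − 54) × 54.7 / (72 × 1) × 0.85 = 4704.2 / 72.00 × 0.85 ≈ 55.5 mL/min
CrCl ≈ 56 mL/min.
suvorelin: 45–59 mL/min → 80% of 400 mg = 320 mg.
ulbelukast: 30–59 mL/min → 45% of 1500 mg = 675 mg.
Total = 320 + 675 = 995 mg.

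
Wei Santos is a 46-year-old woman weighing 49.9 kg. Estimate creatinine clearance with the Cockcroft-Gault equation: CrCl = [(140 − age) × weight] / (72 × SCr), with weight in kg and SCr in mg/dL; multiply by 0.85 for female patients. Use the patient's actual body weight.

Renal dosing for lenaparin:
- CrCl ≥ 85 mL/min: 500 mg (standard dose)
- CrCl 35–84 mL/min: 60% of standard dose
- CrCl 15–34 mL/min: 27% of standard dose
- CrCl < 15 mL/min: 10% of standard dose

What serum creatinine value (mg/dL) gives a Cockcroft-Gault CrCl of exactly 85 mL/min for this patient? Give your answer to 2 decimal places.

Standard dose requires CrCl ≥ 85 mL/min.
Set (140 − 46) × 49.9 × 0.85 / (72 × SCr) = 85
SCr = (140 − 46) × 49.9 × 0.85 / (72 × 85) = 0.651 mg/dL

0.65 mg/dL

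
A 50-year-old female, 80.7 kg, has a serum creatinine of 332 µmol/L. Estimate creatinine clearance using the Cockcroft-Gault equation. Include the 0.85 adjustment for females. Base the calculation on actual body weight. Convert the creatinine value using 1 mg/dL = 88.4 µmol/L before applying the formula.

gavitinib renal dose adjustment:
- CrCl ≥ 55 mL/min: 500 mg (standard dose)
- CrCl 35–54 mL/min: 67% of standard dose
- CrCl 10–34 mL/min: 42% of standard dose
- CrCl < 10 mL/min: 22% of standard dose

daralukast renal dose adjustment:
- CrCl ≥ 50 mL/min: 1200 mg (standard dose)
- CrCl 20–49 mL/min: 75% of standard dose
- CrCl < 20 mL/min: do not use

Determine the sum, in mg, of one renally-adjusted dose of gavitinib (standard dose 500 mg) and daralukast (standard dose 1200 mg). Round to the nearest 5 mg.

1110 mg

SCr = 332 / 88.4 = 3.756 mg/dL
CrCl = (140 − 50) × 80.7 / (72 × 3.756) × 0.85 = 7263.0 / 270.43 × 0.85 ≈ 22.8 mL/min
CrCl ≈ 23 mL/min.
gavitinib: 10–34 mL/min → 42% of 500 mg = 210 mg.
daralukast: 20–49 mL/min → 75% of 1200 mg = 900 mg.
Total = 210 + 900 = 1110 mg.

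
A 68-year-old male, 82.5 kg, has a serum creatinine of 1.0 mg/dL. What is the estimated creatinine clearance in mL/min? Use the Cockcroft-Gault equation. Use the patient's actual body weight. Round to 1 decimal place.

82.5 mL/min

CrCl = (140 − 68) × 82.5 / (72 × 1) = 5940.0 / 72.00 ≈ 82.5 mL/min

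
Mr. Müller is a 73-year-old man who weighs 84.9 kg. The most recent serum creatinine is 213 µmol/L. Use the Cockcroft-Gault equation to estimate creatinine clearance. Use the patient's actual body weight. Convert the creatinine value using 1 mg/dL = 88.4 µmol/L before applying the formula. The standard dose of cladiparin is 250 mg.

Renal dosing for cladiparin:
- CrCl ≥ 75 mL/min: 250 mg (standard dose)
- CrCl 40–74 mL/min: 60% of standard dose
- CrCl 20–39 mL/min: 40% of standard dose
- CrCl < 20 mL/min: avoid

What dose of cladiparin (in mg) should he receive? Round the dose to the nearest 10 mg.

100 mg

SCr = 213 / 88.4 = 2.41 mg/dL
CrCl = (140 − 73) × 84.9 / (72 × 2.41) = 5688.3 / 173.52 ≈ 32.8 mL/min
CrCl ≈ 33 mL/min → bracket 20–39 mL/min.
40% of 250 mg = 100 mg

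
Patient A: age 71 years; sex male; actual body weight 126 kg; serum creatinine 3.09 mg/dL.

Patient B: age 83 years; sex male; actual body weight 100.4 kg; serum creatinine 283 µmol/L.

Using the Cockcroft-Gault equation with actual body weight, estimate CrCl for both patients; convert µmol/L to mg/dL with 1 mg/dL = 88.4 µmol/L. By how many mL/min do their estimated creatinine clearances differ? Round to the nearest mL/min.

14 mL/min

Patient A: CrCl = (140 − 71) × 126 / (72 × 3.09) = 8694.0 / 222.48 ≈ 39.1 mL/min
Patient B: SCr = 283 / 88.4 = 3.201 mg/dL
Patient B: CrCl = (140 − 83) × 100.4 / (72 × 3.201) = 5722.8 / 230.47 ≈ 24.8 mL/min
|39.1 − 24.8| = 14.3 mL/min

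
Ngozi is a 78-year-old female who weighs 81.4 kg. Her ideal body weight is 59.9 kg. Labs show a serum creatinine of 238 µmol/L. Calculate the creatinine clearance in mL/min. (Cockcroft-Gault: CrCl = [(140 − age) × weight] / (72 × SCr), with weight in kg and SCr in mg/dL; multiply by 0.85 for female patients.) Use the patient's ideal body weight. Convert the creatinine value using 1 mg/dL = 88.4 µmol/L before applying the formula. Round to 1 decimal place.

16.3 mL/min

SCr = 238 / 88.4 = 2.692 mg/dL
CrCl = (140 − 78) × 59.9 / (72 × 2.692) × 0.85 = 3713.8 / 193.82 × 0.85 ≈ 16.3 mL/min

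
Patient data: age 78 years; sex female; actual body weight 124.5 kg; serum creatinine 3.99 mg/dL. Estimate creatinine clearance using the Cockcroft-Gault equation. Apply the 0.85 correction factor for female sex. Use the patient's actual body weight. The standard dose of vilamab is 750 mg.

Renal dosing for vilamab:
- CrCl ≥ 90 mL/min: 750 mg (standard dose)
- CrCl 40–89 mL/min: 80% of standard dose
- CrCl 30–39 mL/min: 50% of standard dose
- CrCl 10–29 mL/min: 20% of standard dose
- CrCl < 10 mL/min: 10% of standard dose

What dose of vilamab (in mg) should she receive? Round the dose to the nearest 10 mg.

150 mg

CrCl = (140 − 78) × 124.5 / (72 × 3.99) × 0.85 = 7719.0 / 287.28 × 0.85 ≈ 22.8 mL/min
CrCl ≈ 23 mL/min → bracket 10–29 mL/min.
20% of 750 mg = 150 mg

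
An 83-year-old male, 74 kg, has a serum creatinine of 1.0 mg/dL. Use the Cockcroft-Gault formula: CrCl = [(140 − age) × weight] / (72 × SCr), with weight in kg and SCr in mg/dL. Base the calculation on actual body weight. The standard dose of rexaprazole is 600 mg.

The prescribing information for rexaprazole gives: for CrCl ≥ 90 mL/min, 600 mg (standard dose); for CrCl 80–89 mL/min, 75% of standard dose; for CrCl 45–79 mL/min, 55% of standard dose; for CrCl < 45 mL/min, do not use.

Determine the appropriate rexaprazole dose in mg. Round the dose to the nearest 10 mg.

CrCl = (140 − 83) × 74 / (72 × 1) = 4218.0 / 72.00 ≈ 58.6 mL/min
CrCl ≈ 59 mL/min → bracket 45–79 mL/min.
55% of 600 mg = 330 mg

330 mg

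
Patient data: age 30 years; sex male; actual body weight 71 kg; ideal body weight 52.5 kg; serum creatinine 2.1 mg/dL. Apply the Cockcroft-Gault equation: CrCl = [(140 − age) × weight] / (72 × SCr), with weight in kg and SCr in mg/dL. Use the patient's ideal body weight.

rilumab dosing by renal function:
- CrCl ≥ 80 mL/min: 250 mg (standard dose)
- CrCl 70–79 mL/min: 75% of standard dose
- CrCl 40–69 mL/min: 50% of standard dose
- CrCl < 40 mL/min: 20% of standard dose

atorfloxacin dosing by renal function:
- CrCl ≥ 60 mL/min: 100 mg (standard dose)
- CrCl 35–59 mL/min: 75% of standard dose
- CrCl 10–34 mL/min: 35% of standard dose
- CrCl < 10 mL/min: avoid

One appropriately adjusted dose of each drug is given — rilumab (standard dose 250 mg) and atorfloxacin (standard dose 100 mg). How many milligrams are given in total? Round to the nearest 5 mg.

CrCl = (140 − 30) × 52.5 / (72 × 2.1) = 5775.0 / 151.20 ≈ 38.2 mL/min
CrCl ≈ 38 mL/min.
rilumab: < 40 mL/min → 20% of 250 mg = 50 mg.
atorfloxacin: 35–59 mL/min → 75% of 100 mg = 75 mg.
Total = 50 + 75 = 125 mg.

125 mg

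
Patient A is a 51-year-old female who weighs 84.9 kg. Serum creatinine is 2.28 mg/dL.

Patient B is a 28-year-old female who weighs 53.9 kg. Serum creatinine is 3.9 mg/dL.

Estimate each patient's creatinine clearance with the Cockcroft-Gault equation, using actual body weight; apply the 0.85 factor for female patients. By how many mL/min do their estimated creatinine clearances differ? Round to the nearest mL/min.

21 mL/min

Patient A: CrCl = (140 − 51) × 84.9 / (72 × 2.28) × 0.85 = 7556.1 / 164.16 × 0.85 ≈ 39.1 mL/min
Patient B: CrCl = (140 − 28) × 53.9 / (72 × 3.9) × 0.85 = 6036.8 / 280.80 × 0.85 ≈ 18.3 mL/min
|39.1 − 18.3| = 20.8 mL/min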